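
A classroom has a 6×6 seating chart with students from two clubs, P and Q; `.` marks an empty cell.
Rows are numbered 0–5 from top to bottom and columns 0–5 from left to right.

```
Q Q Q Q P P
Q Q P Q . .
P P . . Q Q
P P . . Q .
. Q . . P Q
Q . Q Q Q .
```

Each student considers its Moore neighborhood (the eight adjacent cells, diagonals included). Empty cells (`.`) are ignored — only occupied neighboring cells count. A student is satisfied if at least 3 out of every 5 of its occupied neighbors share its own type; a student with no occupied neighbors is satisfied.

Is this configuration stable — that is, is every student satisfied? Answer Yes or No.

No

Row 0: (0,0)Q 3/3 ✓ · (0,1)Q 4/5 ✓ · (0,2)Q 4/5 ✓ · (0,3)Q 2/4 ✗ · (0,4)P 1/3 ✗ · (0,5)P 1/1 ✓
Row 1: (1,0)Q 3/5 ✓ · (1,1)Q 4/7 ✗ · (1,2)P 1/6 ✗ · (1,3)Q 3/5 ✓
Row 2: (2,0)P 3/5 ✓ · (2,1)P 4/6 ✓ · (2,4)Q 3/3 ✓ · (2,5)Q 2/2 ✓
Row 3: (3,0)P 3/4 ✓ · (3,1)P 3/4 ✓ · (3,4)Q 3/4 ✓
Row 4: (4,1)Q 2/4 ✗ · (4,4)P 0/4 ✗ · (4,5)Q 2/3 ✓
Row 5: (5,0)Q 1/1 ✓ · (5,2)Q 2/2 ✓ · (5,3)Q 2/3 ✓ · (5,4)Q 2/3 ✓
For instance (0,3) has only 2/4 same-type neighbors, below 3/5.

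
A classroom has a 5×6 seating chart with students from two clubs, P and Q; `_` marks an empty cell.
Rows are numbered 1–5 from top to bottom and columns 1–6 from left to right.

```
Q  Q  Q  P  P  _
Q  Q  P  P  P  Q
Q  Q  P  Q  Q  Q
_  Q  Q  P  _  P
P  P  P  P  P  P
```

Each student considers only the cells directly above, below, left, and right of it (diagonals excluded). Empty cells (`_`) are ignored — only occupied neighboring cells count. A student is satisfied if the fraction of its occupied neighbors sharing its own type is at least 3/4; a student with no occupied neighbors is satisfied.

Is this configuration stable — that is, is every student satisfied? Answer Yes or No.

(1,1)Q 2/2 satisfied
(1,2)Q 3/3 satisfied
(1,3)Q 1/3 not
(1,4)P 2/3 not
(1,5)P 2/2 satisfied
(2,1)Q 3/3 satisfied
(2,2)Q 3/4 satisfied
(2,3)P 2/4 not
(2,4)P 3/4 satisfied
(2,5)P 2/4 not
(2,6)Q 1/2 not
(3,1)Q 2/2 satisfied
(3,2)Q 3/4 satisfied
(3,3)P 1/4 not
(3,4)Q 1/4 not
(3,5)Q 2/3 not
(3,6)Q 2/3 not
(4,2)Q 2/3 not
(4,3)Q 1/4 not
(4,4)P 1/3 not
(4,6)P 1/2 not
(5,1)P 1/1 satisfied
(5,2)P 2/3 not
(5,3)P 2/3 not
(5,4)P 3/3 satisfied
(5,5)P 2/2 satisfied
(5,6)P 2/2 satisfied
For instance (1,3) has only 1/3 same-type neighbors, below 3/4.

No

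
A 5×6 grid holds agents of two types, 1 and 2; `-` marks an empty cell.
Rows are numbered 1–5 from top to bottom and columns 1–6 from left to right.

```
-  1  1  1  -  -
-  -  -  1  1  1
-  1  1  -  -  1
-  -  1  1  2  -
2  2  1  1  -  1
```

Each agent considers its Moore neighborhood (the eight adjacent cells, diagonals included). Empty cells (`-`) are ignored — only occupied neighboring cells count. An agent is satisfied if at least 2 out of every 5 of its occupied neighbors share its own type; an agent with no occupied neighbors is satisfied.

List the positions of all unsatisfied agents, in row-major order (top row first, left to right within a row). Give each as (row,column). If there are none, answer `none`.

(4,5), (5,2), (5,6)

(1,2)1 1/1 ok
(1,3)1 3/3 ok
(1,4)1 3/3 ok
(2,4)1 4/4 ok
(2,5)1 4/4 ok
(2,6)1 2/2 ok
(3,2)1 2/2 ok
(3,3)1 4/4 ok
(3,6)1 2/3 ok
(4,3)1 5/6 ok
(4,4)1 4/5 ok
(4,5)2 0/4 unhappy
(5,1)2 1/1 ok
(5,2)2 1/3 unhappy
(5,3)1 3/4 ok
(5,4)1 3/4 ok
(5,6)1 0/1 unhappy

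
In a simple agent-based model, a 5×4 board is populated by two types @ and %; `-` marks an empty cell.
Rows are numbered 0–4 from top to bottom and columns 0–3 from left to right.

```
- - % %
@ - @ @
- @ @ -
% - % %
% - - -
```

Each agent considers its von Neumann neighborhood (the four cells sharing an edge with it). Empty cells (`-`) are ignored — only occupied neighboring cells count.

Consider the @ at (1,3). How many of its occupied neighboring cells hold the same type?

Occupied neighbors of (1,3): (0,3)=%, (1,2)=@.
Same type (@): 1 of 2.

1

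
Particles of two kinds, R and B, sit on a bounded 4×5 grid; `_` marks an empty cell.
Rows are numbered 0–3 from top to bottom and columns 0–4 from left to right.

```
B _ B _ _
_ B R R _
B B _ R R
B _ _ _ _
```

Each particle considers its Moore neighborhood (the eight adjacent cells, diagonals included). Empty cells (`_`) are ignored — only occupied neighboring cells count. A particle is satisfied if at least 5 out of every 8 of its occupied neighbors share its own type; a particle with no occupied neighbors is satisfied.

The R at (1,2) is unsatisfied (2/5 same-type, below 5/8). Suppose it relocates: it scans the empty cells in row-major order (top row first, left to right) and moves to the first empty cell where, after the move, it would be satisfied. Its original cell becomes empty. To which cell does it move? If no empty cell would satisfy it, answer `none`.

(0,4)

Vacating (1,2). Empty cells in order:
  (0,1): 0/3 same-type → still unsatisfied.
  (0,3): 1/2 same-type → still unsatisfied.
  (0,4): 1/1 same-type → satisfied — stop here.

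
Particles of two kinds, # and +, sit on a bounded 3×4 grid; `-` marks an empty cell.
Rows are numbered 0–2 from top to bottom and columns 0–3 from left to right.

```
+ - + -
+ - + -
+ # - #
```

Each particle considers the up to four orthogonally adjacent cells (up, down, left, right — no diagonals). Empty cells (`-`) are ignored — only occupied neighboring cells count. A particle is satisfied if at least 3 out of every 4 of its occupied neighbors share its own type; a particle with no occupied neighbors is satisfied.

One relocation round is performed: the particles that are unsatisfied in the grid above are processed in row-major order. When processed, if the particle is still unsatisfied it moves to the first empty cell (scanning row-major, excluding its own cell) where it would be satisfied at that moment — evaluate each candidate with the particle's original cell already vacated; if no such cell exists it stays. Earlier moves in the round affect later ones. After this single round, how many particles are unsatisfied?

0

Initially unsatisfied (in order): (2,0), (2,1).
  (2,0) → (0,1).
  (2,1): now satisfied by earlier moves; stays.
Resulting grid:
+ + + -
+ - + -
- # - #
All satisfied now.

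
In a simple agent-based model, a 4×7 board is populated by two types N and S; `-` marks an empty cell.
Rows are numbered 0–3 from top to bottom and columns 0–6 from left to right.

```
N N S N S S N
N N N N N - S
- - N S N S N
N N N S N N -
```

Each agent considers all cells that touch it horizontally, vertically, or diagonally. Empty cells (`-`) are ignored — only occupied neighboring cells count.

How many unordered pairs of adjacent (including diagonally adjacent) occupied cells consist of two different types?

28

Scan each occupied cell's neighbors to the right and below (and the two forward diagonals) so each pair is counted once.
From row 0: 11 unlike of 22 pairs (running 11/22).
From row 1: 5 unlike of 15 pairs (running 16/37).
From row 2: 10 unlike of 16 pairs (running 26/53).
From row 3: 2 unlike of 5 pairs (running 28/58).
Total adjacent occupied pairs: 58; unlike-type pairs: 28.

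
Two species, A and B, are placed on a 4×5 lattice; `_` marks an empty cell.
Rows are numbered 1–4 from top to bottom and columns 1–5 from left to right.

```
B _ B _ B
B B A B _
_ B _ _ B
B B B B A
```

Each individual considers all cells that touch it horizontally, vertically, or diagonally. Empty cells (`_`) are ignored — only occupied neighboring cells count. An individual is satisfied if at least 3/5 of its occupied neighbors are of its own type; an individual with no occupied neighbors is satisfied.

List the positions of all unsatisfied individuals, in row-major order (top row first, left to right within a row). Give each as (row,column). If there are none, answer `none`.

Row 1: (1,1)B 2/2 ✓ · (1,3)B 2/3 ✓ · (1,5)B 1/1 ✓
Row 2: (2,1)B 3/3 ✓ · (2,2)B 4/5 ✓ · (2,3)A 0/4 ✗ · (2,4)B 3/4 ✓
Row 3: (3,2)B 5/6 ✓ · (3,5)B 2/3 ✓
Row 4: (4,1)B 2/2 ✓ · (4,2)B 3/3 ✓ · (4,3)B 3/3 ✓ · (4,4)B 2/3 ✓ · (4,5)A 0/2 ✗

(2,3), (4,5)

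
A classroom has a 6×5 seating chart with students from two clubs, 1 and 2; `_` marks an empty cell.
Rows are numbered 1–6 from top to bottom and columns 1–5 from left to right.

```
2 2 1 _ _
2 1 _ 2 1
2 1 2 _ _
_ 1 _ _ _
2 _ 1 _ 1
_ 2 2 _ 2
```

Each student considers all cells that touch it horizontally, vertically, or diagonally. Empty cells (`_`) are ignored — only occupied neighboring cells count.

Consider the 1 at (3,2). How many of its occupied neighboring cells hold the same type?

2

Occupied neighbors of (3,2): (2,1)=2, (2,2)=1, (3,1)=2, (3,3)=2, (4,2)=1.
Same type (1): 2 of 5.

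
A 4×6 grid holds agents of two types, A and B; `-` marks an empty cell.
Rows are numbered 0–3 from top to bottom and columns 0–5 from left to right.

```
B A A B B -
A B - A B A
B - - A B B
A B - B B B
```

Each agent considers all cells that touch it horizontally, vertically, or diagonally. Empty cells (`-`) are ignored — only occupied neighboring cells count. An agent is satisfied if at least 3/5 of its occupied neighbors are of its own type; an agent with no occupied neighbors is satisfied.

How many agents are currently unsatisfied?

(0,0)B 1/3 not
(0,1)A 2/4 not
(0,2)A 2/4 not
(0,3)B 2/4 not
(0,4)B 2/4 not
(1,0)A 1/4 not
(1,1)B 2/5 not
(1,3)A 2/6 not
(1,4)B 4/7 not
(1,5)A 0/4 not
(2,0)B 2/4 not
(2,3)A 1/5 not
(2,4)B 5/8 satisfied
(2,5)B 4/5 satisfied
(3,0)A 0/2 not
(3,1)B 1/2 not
(3,3)B 2/3 satisfied
(3,4)B 4/5 satisfied
(3,5)B 3/3 satisfied
Unsatisfied: (0,0), (0,1), (0,2), (0,3), (0,4), (1,0), (1,1), (1,3), (1,4), (1,5), (2,0), (2,3), (3,0), (3,1) — 14 in total.

14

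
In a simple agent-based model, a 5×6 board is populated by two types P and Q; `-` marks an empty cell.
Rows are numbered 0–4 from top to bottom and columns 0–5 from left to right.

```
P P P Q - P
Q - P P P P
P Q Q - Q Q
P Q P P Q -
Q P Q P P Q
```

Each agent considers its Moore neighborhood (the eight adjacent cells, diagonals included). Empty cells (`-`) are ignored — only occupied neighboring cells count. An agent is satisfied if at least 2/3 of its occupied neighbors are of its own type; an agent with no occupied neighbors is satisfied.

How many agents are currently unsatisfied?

23

(0,0)P 1/2 unhappy
(0,1)P 3/4 ok
(0,2)P 3/4 ok
(0,3)Q 0/4 unhappy
(0,5)P 2/2 ok
(1,0)Q 1/4 unhappy
(1,2)P 3/6 unhappy
(1,3)P 3/6 unhappy
(1,4)P 3/6 unhappy
(1,5)P 2/4 unhappy
(2,0)P 1/4 unhappy
(2,1)Q 3/7 unhappy
(2,2)Q 2/6 unhappy
(2,4)Q 2/6 unhappy
(2,5)Q 2/4 unhappy
(3,0)P 2/5 unhappy
(3,1)Q 4/8 unhappy
(3,2)P 3/7 unhappy
(3,3)P 3/7 unhappy
(3,4)Q 3/6 unhappy
(4,0)Q 1/3 unhappy
(4,1)P 2/5 unhappy
(4,2)Q 1/5 unhappy
(4,3)P 3/5 unhappy
(4,4)P 2/4 unhappy
(4,5)Q 1/2 unhappy
Unsatisfied: (0,0), (0,3), (1,0), (1,2), (1,3), (1,4), (1,5), (2,0), (2,1), (2,2), (2,4), (2,5), (3,0), (3,1), (3,2), (3,3), (3,4), (4,0), (4,1), (4,2), (4,3), (4,4), (4,5) — 23 in total.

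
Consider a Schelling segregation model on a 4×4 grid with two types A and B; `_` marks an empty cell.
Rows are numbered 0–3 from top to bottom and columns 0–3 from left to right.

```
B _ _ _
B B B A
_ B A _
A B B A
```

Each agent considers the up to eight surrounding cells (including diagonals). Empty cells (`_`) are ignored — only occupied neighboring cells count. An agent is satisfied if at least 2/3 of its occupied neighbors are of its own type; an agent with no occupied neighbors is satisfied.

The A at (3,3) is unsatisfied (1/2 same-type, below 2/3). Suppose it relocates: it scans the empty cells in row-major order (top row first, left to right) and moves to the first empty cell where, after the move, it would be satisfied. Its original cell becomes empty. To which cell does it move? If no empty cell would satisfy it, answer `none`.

none

Vacating (3,3). Empty cells in order:
  (0,1): 0/4 same-type → still unsatisfied.
  (0,2): 1/3 same-type → still unsatisfied.
  (0,3): 1/2 same-type → still unsatisfied.
  (2,0): 1/5 same-type → still unsatisfied.
  (2,3): 2/4 same-type → still unsatisfied.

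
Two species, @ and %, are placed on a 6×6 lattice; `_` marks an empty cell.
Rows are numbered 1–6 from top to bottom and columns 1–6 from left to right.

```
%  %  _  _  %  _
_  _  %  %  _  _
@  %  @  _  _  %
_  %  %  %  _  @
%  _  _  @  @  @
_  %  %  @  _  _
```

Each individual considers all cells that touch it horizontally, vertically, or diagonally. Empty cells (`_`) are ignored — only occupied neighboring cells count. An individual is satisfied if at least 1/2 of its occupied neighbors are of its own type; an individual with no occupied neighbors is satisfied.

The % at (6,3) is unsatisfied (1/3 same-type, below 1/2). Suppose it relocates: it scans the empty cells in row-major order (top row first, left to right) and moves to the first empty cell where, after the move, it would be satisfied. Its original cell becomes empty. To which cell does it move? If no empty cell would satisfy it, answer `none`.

Vacating (6,3). Empty cells in order:
  (1,3): 3/3 same-type → satisfied — stop here.

(1,3)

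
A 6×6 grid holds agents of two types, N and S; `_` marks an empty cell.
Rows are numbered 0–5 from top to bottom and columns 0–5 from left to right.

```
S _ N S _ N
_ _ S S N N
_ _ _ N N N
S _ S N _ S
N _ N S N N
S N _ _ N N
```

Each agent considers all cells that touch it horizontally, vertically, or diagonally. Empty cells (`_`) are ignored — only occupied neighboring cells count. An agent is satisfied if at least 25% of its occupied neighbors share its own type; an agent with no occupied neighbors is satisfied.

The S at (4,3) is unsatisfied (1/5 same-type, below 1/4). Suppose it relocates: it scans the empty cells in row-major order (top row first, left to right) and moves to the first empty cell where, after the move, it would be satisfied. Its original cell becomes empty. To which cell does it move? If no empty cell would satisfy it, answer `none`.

(0,1)

Vacating (4,3). Empty cells in order:
  (0,1): 2/3 same-type → satisfied — stop here.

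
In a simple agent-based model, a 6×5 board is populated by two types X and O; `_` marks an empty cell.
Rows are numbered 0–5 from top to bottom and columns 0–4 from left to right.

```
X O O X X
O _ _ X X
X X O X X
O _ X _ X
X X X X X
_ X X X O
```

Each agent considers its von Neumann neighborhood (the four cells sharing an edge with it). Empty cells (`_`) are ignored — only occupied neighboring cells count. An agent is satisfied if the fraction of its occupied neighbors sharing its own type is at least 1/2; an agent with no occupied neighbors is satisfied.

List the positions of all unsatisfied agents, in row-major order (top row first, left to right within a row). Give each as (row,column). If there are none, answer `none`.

(0,0), (1,0), (2,0), (2,2), (3,0), (5,4)

Row 0: (0,0)X 0/2 not · (0,1)O 1/2 satisfied · (0,2)O 1/2 satisfied · (0,3)X 2/3 satisfied · (0,4)X 2/2 satisfied
Row 1: (1,0)O 0/2 not · (1,3)X 3/3 satisfied · (1,4)X 3/3 satisfied
Row 2: (2,0)X 1/3 not · (2,1)X 1/2 satisfied · (2,2)O 0/3 not · (2,3)X 2/3 satisfied · (2,4)X 3/3 satisfied
Row 3: (3,0)O 0/2 not · (3,2)X 1/2 satisfied · (3,4)X 2/2 satisfied
Row 4: (4,0)X 1/2 satisfied · (4,1)X 3/3 satisfied · (4,2)X 4/4 satisfied · (4,3)X 3/3 satisfied · (4,4)X 2/3 satisfied
Row 5: (5,1)X 2/2 satisfied · (5,2)X 3/3 satisfied · (5,3)X 2/3 satisfied · (5,4)O 0/2 not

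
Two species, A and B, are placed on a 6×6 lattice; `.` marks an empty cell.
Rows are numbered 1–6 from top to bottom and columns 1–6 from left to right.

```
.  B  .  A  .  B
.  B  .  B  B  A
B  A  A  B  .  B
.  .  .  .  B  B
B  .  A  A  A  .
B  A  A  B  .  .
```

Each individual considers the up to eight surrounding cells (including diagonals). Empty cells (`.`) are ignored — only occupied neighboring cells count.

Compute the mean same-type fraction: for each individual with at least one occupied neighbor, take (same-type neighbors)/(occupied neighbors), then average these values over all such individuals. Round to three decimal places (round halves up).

0.494

(1,2)B 1/1
(1,4)A 0/2
(1,6)B 1/2
(2,2)B 2/4
(2,4)B 2/4
(2,5)B 4/6
(2,6)A 0/3
(3,1)B 1/2
(3,2)A 1/3
(3,3)A 1/4
(3,4)B 3/4
(3,6)B 3/4
(4,5)B 3/5
(4,6)B 2/3
(5,1)B 1/2
(5,3)A 3/4
(5,4)A 3/5
(5,5)A 1/4
(6,1)B 1/2
(6,2)A 2/4
(6,3)A 3/4
(6,4)B 0/4
Sum over 22 individuals: 1/1 + 0/2 + 1/2 + 2/4 + 2/4 + 4/6 + 0/3 + 1/2 + 1/3 + 1/4 + 3/4 + 3/4 + 3/5 + 2/3 + 1/2 + 3/4 + 3/5 + 1/4 + 1/2 + 2/4 + 3/4 + 0/4 = 163/15; mean = 163/15 ÷ 22 = 163/330 = 0.493939… → 0.494.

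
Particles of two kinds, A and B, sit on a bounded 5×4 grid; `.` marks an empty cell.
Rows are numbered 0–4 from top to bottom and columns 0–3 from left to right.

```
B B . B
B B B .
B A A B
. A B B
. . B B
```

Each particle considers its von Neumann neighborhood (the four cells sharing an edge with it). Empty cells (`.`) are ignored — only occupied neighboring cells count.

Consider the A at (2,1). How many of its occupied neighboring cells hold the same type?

Occupied neighbors of (2,1): (1,1)=B, (3,1)=A, (2,0)=B, (2,2)=A.
Same type (A): 2 of 4.

2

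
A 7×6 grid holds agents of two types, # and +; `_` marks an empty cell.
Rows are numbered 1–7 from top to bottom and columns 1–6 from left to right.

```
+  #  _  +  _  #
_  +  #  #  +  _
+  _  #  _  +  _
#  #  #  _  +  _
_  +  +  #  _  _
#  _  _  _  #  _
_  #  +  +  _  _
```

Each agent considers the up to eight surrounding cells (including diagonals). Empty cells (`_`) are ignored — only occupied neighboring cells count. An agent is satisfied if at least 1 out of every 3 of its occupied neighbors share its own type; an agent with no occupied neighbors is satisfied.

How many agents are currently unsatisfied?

3

Row 1: (1,1)+ 1/2 ok · (1,2)# 1/3 ok · (1,4)+ 1/3 ok · (1,6)# 0/1 unhappy
Row 2: (2,2)+ 2/5 ok · (2,3)# 3/5 ok · (2,4)# 2/5 ok · (2,5)+ 2/4 ok
Row 3: (3,1)+ 1/3 ok · (3,3)# 4/5 ok · (3,5)+ 2/3 ok
Row 4: (4,1)# 1/3 ok · (4,2)# 3/6 ok · (4,3)# 3/5 ok · (4,5)+ 1/2 ok
Row 5: (5,2)+ 1/5 unhappy · (5,3)+ 1/4 unhappy · (5,4)# 2/4 ok
Row 6: (6,1)# 1/2 ok · (6,5)# 1/2 ok
Row 7: (7,2)# 1/2 ok · (7,3)+ 1/2 ok · (7,4)+ 1/2 ok
Unsatisfied: (1,6), (5,2), (5,3) — 3 in total.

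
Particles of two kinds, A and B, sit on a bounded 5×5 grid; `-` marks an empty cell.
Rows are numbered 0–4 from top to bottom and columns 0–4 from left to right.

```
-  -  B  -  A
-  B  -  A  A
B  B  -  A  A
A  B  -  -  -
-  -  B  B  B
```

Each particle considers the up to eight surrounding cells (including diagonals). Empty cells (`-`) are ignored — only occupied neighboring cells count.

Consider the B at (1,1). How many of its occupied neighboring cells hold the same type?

3

Occupied neighbors of (1,1): (0,2)=B, (2,0)=B, (2,1)=B.
Same type (B): 3 of 3.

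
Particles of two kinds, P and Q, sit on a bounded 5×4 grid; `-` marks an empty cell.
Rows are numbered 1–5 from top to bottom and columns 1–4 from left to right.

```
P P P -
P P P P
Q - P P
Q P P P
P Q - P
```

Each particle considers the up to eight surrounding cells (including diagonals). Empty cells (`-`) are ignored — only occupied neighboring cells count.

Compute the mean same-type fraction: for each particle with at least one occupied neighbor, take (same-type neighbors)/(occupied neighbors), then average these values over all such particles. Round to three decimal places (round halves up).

0.781

Row 1: (1,1)P 3/3 · (1,2)P 5/5 · (1,3)P 4/4
Row 2: (2,1)P 3/4 · (2,2)P 6/7 · (2,3)P 6/6 · (2,4)P 4/4
Row 3: (3,1)Q 1/4 · (3,3)P 7/7 · (3,4)P 5/5
Row 4: (4,1)Q 2/4 · (4,2)P 3/6 · (4,3)P 5/6 · (4,4)P 4/4
Row 5: (5,1)P 1/3 · (5,2)Q 1/4 · (5,4)P 2/2
Sum over 17 particles: 3/3 + 5/5 + 4/4 + 3/4 + 6/7 + 6/6 + 4/4 + 1/4 + 7/7 + 5/5 + 2/4 + 3/6 + 5/6 + 4/4 + 1/3 + 1/4 + 2/2 = 1115/84; mean = 1115/84 ÷ 17 = 1115/1428 = 0.780812… → 0.781.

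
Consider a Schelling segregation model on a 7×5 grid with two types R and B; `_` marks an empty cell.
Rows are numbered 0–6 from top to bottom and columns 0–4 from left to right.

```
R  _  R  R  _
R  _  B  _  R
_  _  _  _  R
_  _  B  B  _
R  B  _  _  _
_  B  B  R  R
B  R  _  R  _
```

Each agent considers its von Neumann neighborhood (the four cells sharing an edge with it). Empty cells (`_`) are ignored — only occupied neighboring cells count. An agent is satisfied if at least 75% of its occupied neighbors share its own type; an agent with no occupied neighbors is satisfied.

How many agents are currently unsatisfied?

(0,0)R 1/1 ok
(0,2)R 1/2 unhappy
(0,3)R 1/1 ok
(1,0)R 1/1 ok
(1,2)B 0/1 unhappy
(1,4)R 1/1 ok
(2,4)R 1/1 ok
(3,2)B 1/1 ok
(3,3)B 1/1 ok
(4,0)R 0/1 unhappy
(4,1)B 1/2 unhappy
(5,1)B 2/3 unhappy
(5,2)B 1/2 unhappy
(5,3)R 2/3 unhappy
(5,4)R 1/1 ok
(6,0)B 0/1 unhappy
(6,1)R 0/2 unhappy
(6,3)R 1/1 ok
Unsatisfied: (0,2), (1,2), (4,0), (4,1), (5,1), (5,2), (5,3), (6,0), (6,1) — 9 in total.

9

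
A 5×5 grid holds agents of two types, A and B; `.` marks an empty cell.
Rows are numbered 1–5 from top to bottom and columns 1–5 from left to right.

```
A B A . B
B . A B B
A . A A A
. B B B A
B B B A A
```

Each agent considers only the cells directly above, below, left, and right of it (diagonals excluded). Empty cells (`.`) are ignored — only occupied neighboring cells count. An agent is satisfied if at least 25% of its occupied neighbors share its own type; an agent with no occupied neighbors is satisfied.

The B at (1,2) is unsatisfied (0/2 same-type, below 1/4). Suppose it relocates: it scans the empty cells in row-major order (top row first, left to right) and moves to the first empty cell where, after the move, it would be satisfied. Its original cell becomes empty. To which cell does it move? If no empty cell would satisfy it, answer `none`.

(1,4)

Vacating (1,2). Empty cells in order:
  (1,4): 2/3 same-type → satisfied — stop here.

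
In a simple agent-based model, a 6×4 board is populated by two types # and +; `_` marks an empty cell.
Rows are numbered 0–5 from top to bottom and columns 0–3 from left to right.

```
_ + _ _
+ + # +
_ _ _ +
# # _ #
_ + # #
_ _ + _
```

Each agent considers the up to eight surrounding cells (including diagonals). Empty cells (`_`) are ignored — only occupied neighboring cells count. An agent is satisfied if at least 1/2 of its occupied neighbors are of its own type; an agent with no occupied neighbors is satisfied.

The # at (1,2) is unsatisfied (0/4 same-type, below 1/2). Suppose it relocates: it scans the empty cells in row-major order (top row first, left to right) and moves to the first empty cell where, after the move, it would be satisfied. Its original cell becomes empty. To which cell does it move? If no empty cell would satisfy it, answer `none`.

(2,0)

Vacating (1,2). Empty cells in order:
  (0,0): 0/3 same-type → still unsatisfied.
  (0,2): 0/3 same-type → still unsatisfied.
  (0,3): 0/1 same-type → still unsatisfied.
  (2,0): 2/4 same-type → satisfied — stop here.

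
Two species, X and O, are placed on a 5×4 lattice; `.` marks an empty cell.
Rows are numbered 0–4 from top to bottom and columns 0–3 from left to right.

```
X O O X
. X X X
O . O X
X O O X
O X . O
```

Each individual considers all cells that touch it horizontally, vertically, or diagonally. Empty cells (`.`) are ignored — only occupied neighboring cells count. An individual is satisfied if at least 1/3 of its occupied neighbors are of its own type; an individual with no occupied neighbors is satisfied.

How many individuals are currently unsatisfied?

6

(0,0)X 1/2 ok
(0,1)O 1/4 unhappy
(0,2)O 1/5 unhappy
(0,3)X 2/3 ok
(1,1)X 2/6 ok
(1,2)X 4/7 ok
(1,3)X 3/5 ok
(2,0)O 1/3 ok
(2,2)O 2/7 unhappy
(2,3)X 3/5 ok
(3,0)X 1/4 unhappy
(3,1)O 4/6 ok
(3,2)O 3/6 ok
(3,3)X 1/4 unhappy
(4,0)O 1/3 ok
(4,1)X 1/4 unhappy
(4,3)O 1/2 ok
Unsatisfied: (0,1), (0,2), (2,2), (3,0), (3,3), (4,1) — 6 in total.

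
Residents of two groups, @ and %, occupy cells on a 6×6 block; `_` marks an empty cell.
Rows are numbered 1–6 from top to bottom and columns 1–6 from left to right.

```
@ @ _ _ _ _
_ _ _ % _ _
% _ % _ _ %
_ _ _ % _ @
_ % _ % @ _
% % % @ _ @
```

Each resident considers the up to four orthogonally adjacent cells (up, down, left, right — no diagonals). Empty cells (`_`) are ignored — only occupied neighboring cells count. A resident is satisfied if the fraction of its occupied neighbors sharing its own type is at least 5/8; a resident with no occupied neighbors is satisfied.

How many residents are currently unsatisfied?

6

Row 1: (1,1)@ 1/1 ✓ · (1,2)@ 1/1 ✓
Row 2: (2,4)% 0/0 ✓
Row 3: (3,1)% 0/0 ✓ · (3,3)% 0/0 ✓ · (3,6)% 0/1 ✗
Row 4: (4,4)% 1/1 ✓ · (4,6)@ 0/1 ✗
Row 5: (5,2)% 1/1 ✓ · (5,4)% 1/3 ✗ · (5,5)@ 0/1 ✗
Row 6: (6,1)% 1/1 ✓ · (6,2)% 3/3 ✓ · (6,3)% 1/2 ✗ · (6,4)@ 0/2 ✗ · (6,6)@ 0/0 ✓
Unsatisfied: (3,6), (4,6), (5,4), (5,5), (6,3), (6,4) — 6 in total.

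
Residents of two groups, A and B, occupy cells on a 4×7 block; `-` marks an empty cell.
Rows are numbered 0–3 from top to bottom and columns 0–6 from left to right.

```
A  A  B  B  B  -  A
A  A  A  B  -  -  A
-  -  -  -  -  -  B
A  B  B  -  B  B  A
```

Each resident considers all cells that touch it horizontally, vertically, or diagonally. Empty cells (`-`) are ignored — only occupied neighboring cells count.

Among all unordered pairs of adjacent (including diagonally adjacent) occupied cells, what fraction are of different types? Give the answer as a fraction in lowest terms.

9/26

Scan each occupied cell's neighbors to the right and below (and the two forward diagonals) so each pair is counted once.
Row 0: A(0,0)–A(0,1)= A(0,0)–A(1,0)= A(0,0)–A(1,1)= A(0,1)–B(0,2)≠ A(0,1)–A(1,1)= A(0,1)–A(1,2)= A(0,1)–A(1,0)= B(0,2)–B(0,3)= B(0,2)–A(1,2)≠ B(0,2)–B(1,3)= B(0,2)–A(1,1)≠ B(0,3)–B(0,4)= B(0,3)–B(1,3)= B(0,3)–A(1,2)≠ B(0,4)–B(1,3)= A(0,6)–A(1,6)=  → 4/16 unlike.
Row 1: A(1,0)–A(1,1)= A(1,1)–A(1,2)= A(1,2)–B(1,3)≠ A(1,6)–B(2,6)≠  → 2/4 unlike.
Row 2: B(2,6)–A(3,6)≠ B(2,6)–B(3,5)=  → 1/2 unlike.
Row 3: A(3,0)–B(3,1)≠ B(3,1)–B(3,2)= B(3,4)–B(3,5)= B(3,5)–A(3,6)≠  → 2/4 unlike.
Total adjacent occupied pairs: 26; unlike-type pairs: 9.
9/26 is already in lowest terms.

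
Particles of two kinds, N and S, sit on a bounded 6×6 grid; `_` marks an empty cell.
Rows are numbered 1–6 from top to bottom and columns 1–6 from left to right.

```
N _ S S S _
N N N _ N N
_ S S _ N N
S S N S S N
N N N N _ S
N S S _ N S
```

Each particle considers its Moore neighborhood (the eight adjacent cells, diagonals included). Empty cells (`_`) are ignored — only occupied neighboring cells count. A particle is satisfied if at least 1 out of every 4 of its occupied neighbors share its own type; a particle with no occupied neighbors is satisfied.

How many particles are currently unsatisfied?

(1,1)N 2/2 satisfied
(1,3)S 1/3 satisfied
(1,4)S 2/4 satisfied
(1,5)S 1/3 satisfied
(2,1)N 2/3 satisfied
(2,2)N 3/6 satisfied
(2,3)N 1/5 not
(2,5)N 3/5 satisfied
(2,6)N 3/4 satisfied
(3,2)S 3/7 satisfied
(3,3)S 3/6 satisfied
(3,5)N 4/6 satisfied
(3,6)N 4/5 satisfied
(4,1)S 2/4 satisfied
(4,2)S 3/7 satisfied
(4,3)N 3/7 satisfied
(4,4)S 2/6 satisfied
(4,5)S 2/6 satisfied
(4,6)N 2/4 satisfied
(5,1)N 2/5 satisfied
(5,2)N 4/8 satisfied
(5,3)N 3/7 satisfied
(5,4)N 3/6 satisfied
(5,6)S 2/4 satisfied
(6,1)N 2/3 satisfied
(6,2)S 1/5 not
(6,3)S 1/4 satisfied
(6,5)N 1/3 satisfied
(6,6)S 1/2 satisfied
Unsatisfied: (2,3), (6,2) — 2 in total.

2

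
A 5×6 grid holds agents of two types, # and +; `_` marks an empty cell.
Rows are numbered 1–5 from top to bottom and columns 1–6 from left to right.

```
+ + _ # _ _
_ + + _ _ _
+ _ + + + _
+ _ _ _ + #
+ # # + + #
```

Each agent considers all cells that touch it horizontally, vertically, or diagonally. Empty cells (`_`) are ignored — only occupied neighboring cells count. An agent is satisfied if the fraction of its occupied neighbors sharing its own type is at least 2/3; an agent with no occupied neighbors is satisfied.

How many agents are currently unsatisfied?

Row 1: (1,1)+ 2/2 satisfied · (1,2)+ 3/3 satisfied · (1,4)# 0/1 not
Row 2: (2,2)+ 5/5 satisfied · (2,3)+ 4/5 satisfied
Row 3: (3,1)+ 2/2 satisfied · (3,3)+ 3/3 satisfied · (3,4)+ 4/4 satisfied · (3,5)+ 2/3 satisfied
Row 4: (4,1)+ 2/3 satisfied · (4,5)+ 4/6 satisfied · (4,6)# 1/4 not
Row 5: (5,1)+ 1/2 not · (5,2)# 1/3 not · (5,3)# 1/2 not · (5,4)+ 2/3 satisfied · (5,5)+ 2/4 not · (5,6)# 1/3 not
Unsatisfied: (1,4), (4,6), (5,1), (5,2), (5,3), (5,5), (5,6) — 7 in total.

7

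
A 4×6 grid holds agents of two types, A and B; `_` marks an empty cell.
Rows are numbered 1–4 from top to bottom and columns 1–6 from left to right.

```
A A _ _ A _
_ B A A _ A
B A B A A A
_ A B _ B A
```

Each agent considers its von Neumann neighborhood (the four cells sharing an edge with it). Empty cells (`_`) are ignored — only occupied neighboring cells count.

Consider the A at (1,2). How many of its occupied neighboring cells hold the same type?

Occupied neighbors of (1,2): (2,2)=B, (1,1)=A.
Same type (A): 1 of 2.

1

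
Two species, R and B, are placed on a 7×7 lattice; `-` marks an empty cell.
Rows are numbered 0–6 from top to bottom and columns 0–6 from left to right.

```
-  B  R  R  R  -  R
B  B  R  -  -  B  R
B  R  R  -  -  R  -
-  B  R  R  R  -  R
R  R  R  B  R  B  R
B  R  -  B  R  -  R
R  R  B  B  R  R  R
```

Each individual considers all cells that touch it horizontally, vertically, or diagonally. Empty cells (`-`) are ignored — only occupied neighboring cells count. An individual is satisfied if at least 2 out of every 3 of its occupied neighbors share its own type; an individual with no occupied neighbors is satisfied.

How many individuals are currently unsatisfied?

(0,1)B 2/4 ✗
(0,2)R 2/4 ✗
(0,3)R 3/3 ✓
(0,4)R 1/2 ✗
(0,6)R 1/2 ✗
(1,0)B 3/4 ✓
(1,1)B 3/7 ✗
(1,2)R 4/6 ✓
(1,5)B 0/4 ✗
(1,6)R 2/3 ✓
(2,0)B 3/4 ✓
(2,1)R 3/7 ✗
(2,2)R 4/6 ✓
(2,5)R 3/4 ✓
(3,1)B 1/7 ✗
(3,2)R 5/7 ✓
(3,3)R 5/6 ✓
(3,4)R 3/5 ✗
(3,6)R 2/3 ✓
(4,0)R 2/4 ✗
(4,1)R 4/6 ✓
(4,2)R 4/7 ✗
(4,3)B 1/7 ✗
(4,4)R 3/6 ✗
(4,5)B 0/6 ✗
(4,6)R 2/3 ✓
(5,0)B 0/5 ✗
(5,1)R 5/7 ✓
(5,3)B 3/7 ✗
(5,4)R 3/7 ✗
(5,6)R 3/4 ✓
(6,0)R 2/3 ✓
(6,1)R 2/4 ✗
(6,2)B 2/4 ✗
(6,3)B 2/4 ✗
(6,4)R 2/4 ✗
(6,5)R 4/4 ✓
(6,6)R 2/2 ✓
Unsatisfied: (0,1), (0,2), (0,4), (0,6), (1,1), (1,5), (2,1), (3,1), (3,4), (4,0), (4,2), (4,3), (4,4), (4,5), (5,0), (5,3), (5,4), (6,1), (6,2), (6,3), (6,4) — 21 in total.

21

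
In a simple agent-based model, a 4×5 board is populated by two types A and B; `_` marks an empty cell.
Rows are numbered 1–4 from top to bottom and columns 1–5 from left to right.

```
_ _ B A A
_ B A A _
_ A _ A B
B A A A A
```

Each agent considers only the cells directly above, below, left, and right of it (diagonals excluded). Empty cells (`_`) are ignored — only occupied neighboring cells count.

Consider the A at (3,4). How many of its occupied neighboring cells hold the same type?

Occupied neighbors of (3,4): (2,4)=A, (4,4)=A, (3,5)=B.
Same type (A): 2 of 3.

2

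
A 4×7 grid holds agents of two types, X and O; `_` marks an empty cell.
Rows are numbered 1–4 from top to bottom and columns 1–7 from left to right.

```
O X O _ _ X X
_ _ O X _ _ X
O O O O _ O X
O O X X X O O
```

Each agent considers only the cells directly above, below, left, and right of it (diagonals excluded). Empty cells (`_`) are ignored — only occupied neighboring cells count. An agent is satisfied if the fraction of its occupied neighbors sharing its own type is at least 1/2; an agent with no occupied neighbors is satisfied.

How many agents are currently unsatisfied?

6

Row 1: (1,1)O 0/1 ✗ · (1,2)X 0/2 ✗ · (1,3)O 1/2 ✓ · (1,6)X 1/1 ✓ · (1,7)X 2/2 ✓
Row 2: (2,3)O 2/3 ✓ · (2,4)X 0/2 ✗ · (2,7)X 2/2 ✓
Row 3: (3,1)O 2/2 ✓ · (3,2)O 3/3 ✓ · (3,3)O 3/4 ✓ · (3,4)O 1/3 ✗ · (3,6)O 1/2 ✓ · (3,7)X 1/3 ✗
Row 4: (4,1)O 2/2 ✓ · (4,2)O 2/3 ✓ · (4,3)X 1/3 ✗ · (4,4)X 2/3 ✓ · (4,5)X 1/2 ✓ · (4,6)O 2/3 ✓ · (4,7)O 1/2 ✓
Unsatisfied: (1,1), (1,2), (2,4), (3,4), (3,7), (4,3) — 6 in total.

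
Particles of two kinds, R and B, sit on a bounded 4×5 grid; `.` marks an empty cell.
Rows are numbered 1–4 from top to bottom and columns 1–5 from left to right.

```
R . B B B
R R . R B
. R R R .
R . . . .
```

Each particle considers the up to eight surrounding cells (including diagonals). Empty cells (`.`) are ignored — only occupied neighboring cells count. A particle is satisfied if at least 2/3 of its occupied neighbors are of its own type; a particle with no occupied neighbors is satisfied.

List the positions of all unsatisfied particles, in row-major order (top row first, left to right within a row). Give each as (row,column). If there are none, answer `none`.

(1,1)R 2/2 ok
(1,3)B 1/3 unhappy
(1,4)B 3/4 ok
(1,5)B 2/3 ok
(2,1)R 3/3 ok
(2,2)R 4/5 ok
(2,4)R 2/6 unhappy
(2,5)B 2/4 unhappy
(3,2)R 4/4 ok
(3,3)R 4/4 ok
(3,4)R 2/3 ok
(4,1)R 1/1 ok

(1,3), (2,4), (2,5)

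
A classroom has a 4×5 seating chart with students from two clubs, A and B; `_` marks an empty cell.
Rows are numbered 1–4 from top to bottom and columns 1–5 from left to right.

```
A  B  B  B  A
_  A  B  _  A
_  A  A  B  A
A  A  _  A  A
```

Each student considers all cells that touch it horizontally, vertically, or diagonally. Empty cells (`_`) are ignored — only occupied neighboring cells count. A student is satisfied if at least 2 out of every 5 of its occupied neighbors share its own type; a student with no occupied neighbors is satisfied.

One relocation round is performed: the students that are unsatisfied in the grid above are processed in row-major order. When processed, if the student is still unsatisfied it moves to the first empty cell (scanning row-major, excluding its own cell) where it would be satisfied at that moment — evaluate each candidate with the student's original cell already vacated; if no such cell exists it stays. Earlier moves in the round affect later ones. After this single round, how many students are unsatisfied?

1

Initially unsatisfied (in order): (3,4).
  (3,4) → (2,4).
Resulting grid:
A B B B A
_ A B B A
_ A A _ A
A A _ A A
Unsatisfied now: (1,5).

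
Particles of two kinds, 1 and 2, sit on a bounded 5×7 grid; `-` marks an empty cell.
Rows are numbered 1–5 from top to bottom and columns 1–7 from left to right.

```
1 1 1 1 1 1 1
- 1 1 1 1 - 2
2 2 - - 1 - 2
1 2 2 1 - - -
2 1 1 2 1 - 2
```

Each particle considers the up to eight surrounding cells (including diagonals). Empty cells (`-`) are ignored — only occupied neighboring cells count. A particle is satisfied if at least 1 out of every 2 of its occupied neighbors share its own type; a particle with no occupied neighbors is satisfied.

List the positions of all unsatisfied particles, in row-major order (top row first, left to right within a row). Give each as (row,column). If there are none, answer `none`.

(1,1)1 2/2 satisfied
(1,2)1 4/4 satisfied
(1,3)1 5/5 satisfied
(1,4)1 5/5 satisfied
(1,5)1 4/4 satisfied
(1,6)1 3/4 satisfied
(1,7)1 1/2 satisfied
(2,2)1 4/6 satisfied
(2,3)1 5/6 satisfied
(2,4)1 6/6 satisfied
(2,5)1 5/5 satisfied
(2,7)2 1/3 not
(3,1)2 2/4 satisfied
(3,2)2 3/6 satisfied
(3,5)1 3/3 satisfied
(3,7)2 1/1 satisfied
(4,1)1 1/5 not
(4,2)2 4/7 satisfied
(4,3)2 3/6 satisfied
(4,4)1 3/5 satisfied
(5,1)2 1/3 not
(5,2)1 2/5 not
(5,3)1 2/5 not
(5,4)2 1/4 not
(5,5)1 1/2 satisfied
(5,7)2 0/0 satisfied

(2,7), (4,1), (5,1), (5,2), (5,3), (5,4)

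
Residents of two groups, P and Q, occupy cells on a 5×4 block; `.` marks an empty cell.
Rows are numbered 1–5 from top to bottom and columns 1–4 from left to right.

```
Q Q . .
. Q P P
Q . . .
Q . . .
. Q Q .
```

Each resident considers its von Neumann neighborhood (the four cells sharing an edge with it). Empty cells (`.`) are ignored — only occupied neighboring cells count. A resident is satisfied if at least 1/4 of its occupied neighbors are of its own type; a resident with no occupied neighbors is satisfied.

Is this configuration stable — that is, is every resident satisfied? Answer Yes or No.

Yes

(1,1)Q 1/1 ok
(1,2)Q 2/2 ok
(2,2)Q 1/2 ok
(2,3)P 1/2 ok
(2,4)P 1/1 ok
(3,1)Q 1/1 ok
(4,1)Q 1/1 ok
(5,2)Q 1/1 ok
(5,3)Q 1/1 ok
All meet the threshold, so the configuration is stable.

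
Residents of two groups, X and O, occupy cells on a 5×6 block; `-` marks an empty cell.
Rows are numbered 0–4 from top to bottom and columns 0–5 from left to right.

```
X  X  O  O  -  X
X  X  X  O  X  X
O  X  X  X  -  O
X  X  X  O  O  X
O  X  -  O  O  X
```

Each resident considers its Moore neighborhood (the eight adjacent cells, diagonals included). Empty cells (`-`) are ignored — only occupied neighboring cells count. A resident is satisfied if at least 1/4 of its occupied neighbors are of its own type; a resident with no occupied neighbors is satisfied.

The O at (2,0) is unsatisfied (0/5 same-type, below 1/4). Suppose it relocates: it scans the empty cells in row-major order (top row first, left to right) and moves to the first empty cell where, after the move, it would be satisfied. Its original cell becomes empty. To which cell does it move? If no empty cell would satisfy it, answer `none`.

(0,4)

Vacating (2,0). Empty cells in order:
  (0,4): 2/5 same-type → satisfied — stop here.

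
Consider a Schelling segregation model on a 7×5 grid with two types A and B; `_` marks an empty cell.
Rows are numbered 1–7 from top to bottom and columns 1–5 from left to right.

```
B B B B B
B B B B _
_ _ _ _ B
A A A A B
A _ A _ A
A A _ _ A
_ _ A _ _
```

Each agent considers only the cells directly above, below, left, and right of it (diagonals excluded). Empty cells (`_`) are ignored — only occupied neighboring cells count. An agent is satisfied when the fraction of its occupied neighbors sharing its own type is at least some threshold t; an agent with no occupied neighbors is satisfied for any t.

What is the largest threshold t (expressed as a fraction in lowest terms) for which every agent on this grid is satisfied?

(1,1)B 2/2
(1,2)B 3/3
(1,3)B 3/3
(1,4)B 3/3
(1,5)B 1/1
(2,1)B 2/2
(2,2)B 3/3
(2,3)B 3/3
(2,4)B 2/2
(3,5)B 1/1
(4,1)A 2/2
(4,2)A 2/2
(4,3)A 3/3
(4,4)A 1/2
(4,5)B 1/3
(5,1)A 2/2
(5,3)A 1/1
(5,5)A 1/2
(6,1)A 2/2
(6,2)A 1/1
(6,5)A 1/1
(7,3)A — no occupied neighbors
The smallest same-type fraction is 1/3 at (4,5), which reduces to 1/3. Any threshold above that leaves this agent unsatisfied.

1/3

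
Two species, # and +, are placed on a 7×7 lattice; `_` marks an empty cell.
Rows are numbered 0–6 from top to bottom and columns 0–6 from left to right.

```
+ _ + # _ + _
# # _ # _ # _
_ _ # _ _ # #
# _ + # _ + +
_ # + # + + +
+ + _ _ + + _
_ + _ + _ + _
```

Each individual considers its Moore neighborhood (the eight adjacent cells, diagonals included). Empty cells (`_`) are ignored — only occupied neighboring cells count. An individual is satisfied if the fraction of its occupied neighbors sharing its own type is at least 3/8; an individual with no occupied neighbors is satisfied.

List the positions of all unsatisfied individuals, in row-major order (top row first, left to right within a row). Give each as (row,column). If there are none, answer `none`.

(0,0)+ 0/2 not
(0,2)+ 0/3 not
(0,3)# 1/2 satisfied
(0,5)+ 0/1 not
(1,0)# 1/2 satisfied
(1,1)# 2/4 satisfied
(1,3)# 2/3 satisfied
(1,5)# 2/3 satisfied
(2,2)# 3/4 satisfied
(2,5)# 2/4 satisfied
(2,6)# 2/4 satisfied
(3,0)# 1/1 satisfied
(3,2)+ 1/5 not
(3,3)# 2/5 satisfied
(3,5)+ 4/6 satisfied
(3,6)+ 3/5 satisfied
(4,1)# 1/5 not
(4,2)+ 2/5 satisfied
(4,3)# 1/5 not
(4,4)+ 4/6 satisfied
(4,5)+ 6/6 satisfied
(4,6)+ 4/4 satisfied
(5,0)+ 2/3 satisfied
(5,1)+ 3/4 satisfied
(5,4)+ 5/6 satisfied
(5,5)+ 5/5 satisfied
(6,1)+ 2/2 satisfied
(6,3)+ 1/1 satisfied
(6,5)+ 2/2 satisfied

(0,0), (0,2), (0,5), (3,2), (4,1), (4,3)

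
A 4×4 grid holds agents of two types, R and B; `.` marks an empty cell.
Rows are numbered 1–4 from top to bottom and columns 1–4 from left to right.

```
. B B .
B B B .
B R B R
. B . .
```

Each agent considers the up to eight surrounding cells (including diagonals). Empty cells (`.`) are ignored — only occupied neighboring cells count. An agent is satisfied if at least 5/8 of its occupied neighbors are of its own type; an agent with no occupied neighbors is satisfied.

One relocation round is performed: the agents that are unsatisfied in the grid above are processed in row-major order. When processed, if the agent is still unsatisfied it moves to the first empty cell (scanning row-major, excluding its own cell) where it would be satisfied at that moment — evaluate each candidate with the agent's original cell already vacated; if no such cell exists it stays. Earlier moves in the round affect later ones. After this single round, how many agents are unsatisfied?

2

Initially unsatisfied (in order): (3,2), (3,3), (3,4).
  (3,2): no empty cell satisfies it; stays.
  (3,3) → (1,1).
  (3,4) → (4,4).
Resulting grid:
B B B .
B B B .
B R . .
. B . R
Unsatisfied now: (3,2), (4,2).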